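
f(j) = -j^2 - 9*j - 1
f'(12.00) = -33.00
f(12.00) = -253.00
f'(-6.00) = 3.00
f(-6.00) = 17.00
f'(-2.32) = -4.36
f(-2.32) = 14.50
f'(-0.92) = -7.16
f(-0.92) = 6.43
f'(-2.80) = -3.40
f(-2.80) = 16.36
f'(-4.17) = -0.66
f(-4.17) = 19.14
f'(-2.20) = -4.60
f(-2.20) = 13.96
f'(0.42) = -9.84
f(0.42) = -4.96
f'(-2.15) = -4.70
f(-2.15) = 13.73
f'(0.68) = -10.36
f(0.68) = -7.58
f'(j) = -2*j - 9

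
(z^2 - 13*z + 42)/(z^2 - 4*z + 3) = (z^2 - 13*z + 42)/(z^2 - 4*z + 3)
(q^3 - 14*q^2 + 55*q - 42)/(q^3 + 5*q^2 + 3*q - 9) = (q^2 - 13*q + 42)/(q^2 + 6*q + 9)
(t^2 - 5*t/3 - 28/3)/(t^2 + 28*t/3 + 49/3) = (t - 4)/(t + 7)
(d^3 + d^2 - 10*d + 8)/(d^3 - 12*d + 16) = (d - 1)/(d - 2)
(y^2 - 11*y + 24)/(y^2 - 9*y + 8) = (y - 3)/(y - 1)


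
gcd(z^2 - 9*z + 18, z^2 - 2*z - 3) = z - 3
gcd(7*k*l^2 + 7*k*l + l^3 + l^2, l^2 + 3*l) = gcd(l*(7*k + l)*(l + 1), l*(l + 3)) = l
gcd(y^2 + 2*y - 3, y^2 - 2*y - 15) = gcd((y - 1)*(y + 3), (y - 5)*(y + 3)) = y + 3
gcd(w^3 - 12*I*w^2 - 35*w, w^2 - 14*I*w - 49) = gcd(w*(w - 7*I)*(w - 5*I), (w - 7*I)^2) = w - 7*I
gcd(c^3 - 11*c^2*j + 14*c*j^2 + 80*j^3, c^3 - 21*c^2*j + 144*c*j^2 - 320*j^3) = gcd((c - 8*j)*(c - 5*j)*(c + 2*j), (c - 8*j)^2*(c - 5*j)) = c^2 - 13*c*j + 40*j^2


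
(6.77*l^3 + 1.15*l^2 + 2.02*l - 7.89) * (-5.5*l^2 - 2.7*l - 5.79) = -37.235*l^5 - 24.604*l^4 - 53.4133*l^3 + 31.2825*l^2 + 9.6072*l + 45.6831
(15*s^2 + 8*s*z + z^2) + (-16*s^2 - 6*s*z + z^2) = -s^2 + 2*s*z + 2*z^2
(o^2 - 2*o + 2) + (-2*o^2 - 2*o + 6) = -o^2 - 4*o + 8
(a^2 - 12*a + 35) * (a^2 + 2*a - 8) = a^4 - 10*a^3 + 3*a^2 + 166*a - 280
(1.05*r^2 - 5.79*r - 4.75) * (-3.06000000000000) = -3.213*r^2 + 17.7174*r + 14.535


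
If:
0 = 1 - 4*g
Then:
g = 1/4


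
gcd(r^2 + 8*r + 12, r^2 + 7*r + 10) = r + 2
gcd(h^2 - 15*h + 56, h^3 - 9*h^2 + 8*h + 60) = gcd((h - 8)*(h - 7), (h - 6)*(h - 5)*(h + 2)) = 1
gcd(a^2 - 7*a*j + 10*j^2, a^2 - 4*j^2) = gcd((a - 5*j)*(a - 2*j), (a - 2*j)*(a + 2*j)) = a - 2*j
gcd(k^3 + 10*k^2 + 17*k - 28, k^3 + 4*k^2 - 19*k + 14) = k^2 + 6*k - 7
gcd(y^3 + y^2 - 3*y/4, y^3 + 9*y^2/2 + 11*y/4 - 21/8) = y^2 + y - 3/4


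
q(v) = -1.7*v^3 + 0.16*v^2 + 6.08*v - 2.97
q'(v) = -5.1*v^2 + 0.32*v + 6.08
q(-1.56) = -5.61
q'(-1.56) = -6.83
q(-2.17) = 1.96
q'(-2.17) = -18.63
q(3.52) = -53.73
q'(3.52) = -55.98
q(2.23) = -7.47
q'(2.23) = -18.57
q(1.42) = 1.12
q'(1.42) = -3.75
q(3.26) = -40.35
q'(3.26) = -47.08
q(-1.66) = -4.85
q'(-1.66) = -8.50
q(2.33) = -9.44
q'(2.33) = -20.86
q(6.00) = -327.93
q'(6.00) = -175.60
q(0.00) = -2.97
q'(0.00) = 6.08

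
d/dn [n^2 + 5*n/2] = 2*n + 5/2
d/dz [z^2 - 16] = 2*z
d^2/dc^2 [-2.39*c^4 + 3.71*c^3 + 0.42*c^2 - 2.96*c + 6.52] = -28.68*c^2 + 22.26*c + 0.84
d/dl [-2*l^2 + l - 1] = 1 - 4*l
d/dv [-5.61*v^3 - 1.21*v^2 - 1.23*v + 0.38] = -16.83*v^2 - 2.42*v - 1.23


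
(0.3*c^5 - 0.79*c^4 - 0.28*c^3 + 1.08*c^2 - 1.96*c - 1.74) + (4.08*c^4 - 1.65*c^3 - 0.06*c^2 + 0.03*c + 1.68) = 0.3*c^5 + 3.29*c^4 - 1.93*c^3 + 1.02*c^2 - 1.93*c - 0.0600000000000001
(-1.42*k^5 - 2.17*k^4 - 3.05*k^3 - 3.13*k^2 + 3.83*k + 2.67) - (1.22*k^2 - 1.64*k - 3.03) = -1.42*k^5 - 2.17*k^4 - 3.05*k^3 - 4.35*k^2 + 5.47*k + 5.7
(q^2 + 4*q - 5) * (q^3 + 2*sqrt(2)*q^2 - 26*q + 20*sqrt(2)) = q^5 + 2*sqrt(2)*q^4 + 4*q^4 - 31*q^3 + 8*sqrt(2)*q^3 - 104*q^2 + 10*sqrt(2)*q^2 + 80*sqrt(2)*q + 130*q - 100*sqrt(2)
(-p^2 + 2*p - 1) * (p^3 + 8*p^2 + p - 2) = -p^5 - 6*p^4 + 14*p^3 - 4*p^2 - 5*p + 2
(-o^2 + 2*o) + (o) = -o^2 + 3*o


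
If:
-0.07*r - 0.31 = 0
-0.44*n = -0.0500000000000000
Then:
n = 0.11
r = -4.43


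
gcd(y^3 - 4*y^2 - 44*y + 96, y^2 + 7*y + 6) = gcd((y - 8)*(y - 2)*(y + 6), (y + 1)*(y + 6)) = y + 6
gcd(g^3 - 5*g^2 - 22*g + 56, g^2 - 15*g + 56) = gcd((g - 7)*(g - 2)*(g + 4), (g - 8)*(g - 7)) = g - 7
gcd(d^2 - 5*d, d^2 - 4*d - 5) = d - 5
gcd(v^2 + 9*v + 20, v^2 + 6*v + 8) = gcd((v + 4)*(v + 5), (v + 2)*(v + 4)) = v + 4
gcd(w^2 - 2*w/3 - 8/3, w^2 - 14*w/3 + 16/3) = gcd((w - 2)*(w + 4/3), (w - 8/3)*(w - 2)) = w - 2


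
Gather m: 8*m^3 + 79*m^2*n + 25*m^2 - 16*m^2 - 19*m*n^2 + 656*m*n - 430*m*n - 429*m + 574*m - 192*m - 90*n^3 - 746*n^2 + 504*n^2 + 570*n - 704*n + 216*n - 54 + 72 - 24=8*m^3 + m^2*(79*n + 9) + m*(-19*n^2 + 226*n - 47) - 90*n^3 - 242*n^2 + 82*n - 6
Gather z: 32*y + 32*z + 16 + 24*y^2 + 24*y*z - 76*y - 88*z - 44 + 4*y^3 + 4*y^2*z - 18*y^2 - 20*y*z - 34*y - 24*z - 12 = 4*y^3 + 6*y^2 - 78*y + z*(4*y^2 + 4*y - 80) - 40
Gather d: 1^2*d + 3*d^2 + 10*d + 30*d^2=33*d^2 + 11*d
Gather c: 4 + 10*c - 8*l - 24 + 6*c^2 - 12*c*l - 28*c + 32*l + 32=6*c^2 + c*(-12*l - 18) + 24*l + 12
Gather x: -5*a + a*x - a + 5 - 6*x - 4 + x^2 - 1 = -6*a + x^2 + x*(a - 6)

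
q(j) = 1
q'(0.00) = 0.00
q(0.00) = 1.00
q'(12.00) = 0.00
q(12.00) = 1.00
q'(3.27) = 0.00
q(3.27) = 1.00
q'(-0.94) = 0.00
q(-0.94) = 1.00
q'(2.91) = 0.00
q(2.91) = 1.00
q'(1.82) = 0.00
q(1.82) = 1.00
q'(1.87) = 0.00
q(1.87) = 1.00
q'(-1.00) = 0.00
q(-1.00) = 1.00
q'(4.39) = 0.00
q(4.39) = 1.00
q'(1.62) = 0.00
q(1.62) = 1.00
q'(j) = 0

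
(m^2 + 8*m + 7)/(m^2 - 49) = (m + 1)/(m - 7)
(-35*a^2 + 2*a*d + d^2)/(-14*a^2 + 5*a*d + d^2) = (5*a - d)/(2*a - d)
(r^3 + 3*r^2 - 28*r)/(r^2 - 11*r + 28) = r*(r + 7)/(r - 7)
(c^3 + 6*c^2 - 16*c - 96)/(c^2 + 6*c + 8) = (c^2 + 2*c - 24)/(c + 2)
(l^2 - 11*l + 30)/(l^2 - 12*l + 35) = (l - 6)/(l - 7)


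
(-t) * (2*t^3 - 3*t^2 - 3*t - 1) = -2*t^4 + 3*t^3 + 3*t^2 + t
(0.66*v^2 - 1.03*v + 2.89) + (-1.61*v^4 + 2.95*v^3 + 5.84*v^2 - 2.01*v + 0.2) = -1.61*v^4 + 2.95*v^3 + 6.5*v^2 - 3.04*v + 3.09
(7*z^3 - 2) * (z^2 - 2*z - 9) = 7*z^5 - 14*z^4 - 63*z^3 - 2*z^2 + 4*z + 18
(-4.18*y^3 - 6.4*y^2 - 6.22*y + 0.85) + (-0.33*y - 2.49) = -4.18*y^3 - 6.4*y^2 - 6.55*y - 1.64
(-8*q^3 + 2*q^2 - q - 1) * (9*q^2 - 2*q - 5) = -72*q^5 + 34*q^4 + 27*q^3 - 17*q^2 + 7*q + 5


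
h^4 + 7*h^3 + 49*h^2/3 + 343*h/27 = h*(h + 7/3)^3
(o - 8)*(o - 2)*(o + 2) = o^3 - 8*o^2 - 4*o + 32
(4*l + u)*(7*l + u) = 28*l^2 + 11*l*u + u^2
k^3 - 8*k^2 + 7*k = k*(k - 7)*(k - 1)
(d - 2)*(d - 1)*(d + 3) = d^3 - 7*d + 6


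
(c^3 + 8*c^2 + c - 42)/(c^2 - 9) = (c^2 + 5*c - 14)/(c - 3)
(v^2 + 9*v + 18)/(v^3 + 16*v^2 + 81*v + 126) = 1/(v + 7)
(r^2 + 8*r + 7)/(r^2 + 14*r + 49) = (r + 1)/(r + 7)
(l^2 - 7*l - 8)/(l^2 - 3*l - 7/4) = 4*(-l^2 + 7*l + 8)/(-4*l^2 + 12*l + 7)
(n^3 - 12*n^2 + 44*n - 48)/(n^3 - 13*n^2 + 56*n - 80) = (n^2 - 8*n + 12)/(n^2 - 9*n + 20)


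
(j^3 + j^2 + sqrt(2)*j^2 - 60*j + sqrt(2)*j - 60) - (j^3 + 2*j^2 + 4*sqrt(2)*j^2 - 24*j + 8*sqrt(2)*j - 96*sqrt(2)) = -3*sqrt(2)*j^2 - j^2 - 36*j - 7*sqrt(2)*j - 60 + 96*sqrt(2)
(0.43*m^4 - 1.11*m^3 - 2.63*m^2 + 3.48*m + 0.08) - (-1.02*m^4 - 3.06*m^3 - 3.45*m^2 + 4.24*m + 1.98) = 1.45*m^4 + 1.95*m^3 + 0.82*m^2 - 0.76*m - 1.9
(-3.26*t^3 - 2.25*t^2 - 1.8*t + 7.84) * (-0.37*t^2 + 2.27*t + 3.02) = 1.2062*t^5 - 6.5677*t^4 - 14.2867*t^3 - 13.7818*t^2 + 12.3608*t + 23.6768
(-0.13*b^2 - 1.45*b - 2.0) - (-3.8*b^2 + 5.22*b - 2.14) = 3.67*b^2 - 6.67*b + 0.14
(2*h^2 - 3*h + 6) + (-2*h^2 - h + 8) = 14 - 4*h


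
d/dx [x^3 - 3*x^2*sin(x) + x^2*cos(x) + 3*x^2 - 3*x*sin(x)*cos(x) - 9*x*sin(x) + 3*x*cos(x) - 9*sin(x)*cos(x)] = -x^2*sin(x) - 3*x^2*cos(x) + 3*x^2 - 9*x*sin(x) - 7*x*cos(x) - 3*x*cos(2*x) + 6*x - 9*sin(x) - 3*sin(2*x)/2 + 3*cos(x) - 9*cos(2*x)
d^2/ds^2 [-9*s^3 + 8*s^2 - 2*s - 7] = 16 - 54*s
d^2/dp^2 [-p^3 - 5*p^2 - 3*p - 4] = -6*p - 10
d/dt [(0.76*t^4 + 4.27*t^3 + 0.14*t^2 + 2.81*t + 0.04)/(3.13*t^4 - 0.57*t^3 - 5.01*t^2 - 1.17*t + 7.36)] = (-13.7983*t^6 - 8.4916*t^5 - 50.3664*t^4 + 15.0852*t^3 + 108.2643*t^2 + 2.4616*t + 20.7284)/(9.7969*t^8 - 3.5682*t^7 - 31.0377*t^6 - 1.6128*t^5 + 72.5075*t^4 + 3.333*t^3 - 72.3783*t^2 - 17.2224*t + 54.1696)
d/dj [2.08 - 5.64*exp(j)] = -5.64*exp(j)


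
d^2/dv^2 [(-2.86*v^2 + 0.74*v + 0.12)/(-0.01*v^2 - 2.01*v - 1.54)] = (-4.33680868994202e-19*v^4 - 0.11512*v^3 - 0.264336*v^2 + 0.0539040000000028*v + 17.180816)/(1.0e-6*v^6 + 0.000603*v^5 + 0.121665*v^4 + 8.306325*v^3 + 18.73641*v^2 + 14.300748*v + 3.652264)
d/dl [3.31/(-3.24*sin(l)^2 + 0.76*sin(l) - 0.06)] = (21.4488*sin(l) - 2.5156)*cos(l)/(3.24*sin(l)^2 - 0.76*sin(l) + 0.06)^2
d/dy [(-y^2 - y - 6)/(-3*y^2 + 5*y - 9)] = (-8*y^2 - 18*y + 39)/(9*y^4 - 30*y^3 + 79*y^2 - 90*y + 81)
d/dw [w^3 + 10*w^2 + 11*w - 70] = 3*w^2 + 20*w + 11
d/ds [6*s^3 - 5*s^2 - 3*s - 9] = 18*s^2 - 10*s - 3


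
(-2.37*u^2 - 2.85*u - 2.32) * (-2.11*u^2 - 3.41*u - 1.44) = 5.0007*u^4 + 14.0952*u^3 + 18.0265*u^2 + 12.0152*u + 3.3408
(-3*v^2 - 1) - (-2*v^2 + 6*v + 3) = -v^2 - 6*v - 4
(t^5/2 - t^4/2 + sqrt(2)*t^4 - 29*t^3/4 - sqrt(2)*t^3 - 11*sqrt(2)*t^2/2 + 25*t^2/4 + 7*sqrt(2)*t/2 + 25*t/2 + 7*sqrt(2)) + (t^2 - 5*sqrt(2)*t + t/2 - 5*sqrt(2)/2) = t^5/2 - t^4/2 + sqrt(2)*t^4 - 29*t^3/4 - sqrt(2)*t^3 - 11*sqrt(2)*t^2/2 + 29*t^2/4 - 3*sqrt(2)*t/2 + 13*t + 9*sqrt(2)/2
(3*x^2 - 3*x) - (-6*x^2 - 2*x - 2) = 9*x^2 - x + 2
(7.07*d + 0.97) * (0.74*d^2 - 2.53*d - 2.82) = 5.2318*d^3 - 17.1693*d^2 - 22.3915*d - 2.7354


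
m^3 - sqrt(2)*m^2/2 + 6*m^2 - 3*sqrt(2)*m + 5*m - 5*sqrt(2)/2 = (m + 1)*(m + 5)*(m - sqrt(2)/2)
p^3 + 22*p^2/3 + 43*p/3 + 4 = (p + 1/3)*(p + 3)*(p + 4)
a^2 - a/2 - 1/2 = (a - 1)*(a + 1/2)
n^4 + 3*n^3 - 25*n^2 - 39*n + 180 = (n - 3)^2*(n + 4)*(n + 5)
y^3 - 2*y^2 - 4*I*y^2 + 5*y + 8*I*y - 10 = (y - 2)*(y - 5*I)*(y + I)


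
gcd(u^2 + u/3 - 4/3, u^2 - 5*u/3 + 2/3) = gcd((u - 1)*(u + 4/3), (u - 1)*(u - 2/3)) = u - 1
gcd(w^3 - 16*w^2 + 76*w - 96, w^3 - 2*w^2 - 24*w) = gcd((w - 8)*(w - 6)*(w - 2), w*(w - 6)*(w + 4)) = w - 6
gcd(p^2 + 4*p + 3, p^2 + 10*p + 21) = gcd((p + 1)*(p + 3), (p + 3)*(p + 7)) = p + 3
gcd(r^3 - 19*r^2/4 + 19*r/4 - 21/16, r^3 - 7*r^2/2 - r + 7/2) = r - 7/2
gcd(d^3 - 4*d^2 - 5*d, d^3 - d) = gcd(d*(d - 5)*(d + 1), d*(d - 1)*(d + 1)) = d^2 + d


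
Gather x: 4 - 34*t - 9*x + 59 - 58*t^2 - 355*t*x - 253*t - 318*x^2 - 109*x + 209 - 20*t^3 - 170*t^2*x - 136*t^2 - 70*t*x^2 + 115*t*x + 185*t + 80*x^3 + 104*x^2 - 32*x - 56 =-20*t^3 - 194*t^2 - 102*t + 80*x^3 + x^2*(-70*t - 214) + x*(-170*t^2 - 240*t - 150) + 216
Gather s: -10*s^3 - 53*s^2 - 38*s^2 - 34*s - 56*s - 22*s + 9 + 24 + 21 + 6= -10*s^3 - 91*s^2 - 112*s + 60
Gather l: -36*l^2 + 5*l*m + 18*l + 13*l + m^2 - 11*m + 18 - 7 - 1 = -36*l^2 + l*(5*m + 31) + m^2 - 11*m + 10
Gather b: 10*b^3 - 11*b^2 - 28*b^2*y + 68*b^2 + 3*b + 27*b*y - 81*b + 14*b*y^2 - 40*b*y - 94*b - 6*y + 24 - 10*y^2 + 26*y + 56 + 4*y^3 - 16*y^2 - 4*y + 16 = 10*b^3 + b^2*(57 - 28*y) + b*(14*y^2 - 13*y - 172) + 4*y^3 - 26*y^2 + 16*y + 96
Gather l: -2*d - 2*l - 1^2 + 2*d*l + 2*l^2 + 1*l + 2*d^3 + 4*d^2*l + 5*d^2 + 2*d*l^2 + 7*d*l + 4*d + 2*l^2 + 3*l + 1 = 2*d^3 + 5*d^2 + 2*d + l^2*(2*d + 4) + l*(4*d^2 + 9*d + 2)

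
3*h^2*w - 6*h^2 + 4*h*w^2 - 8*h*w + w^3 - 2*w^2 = (h + w)*(3*h + w)*(w - 2)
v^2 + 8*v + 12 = (v + 2)*(v + 6)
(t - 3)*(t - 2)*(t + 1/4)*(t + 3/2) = t^4 - 13*t^3/4 - 19*t^2/8 + 69*t/8 + 9/4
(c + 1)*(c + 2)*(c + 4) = c^3 + 7*c^2 + 14*c + 8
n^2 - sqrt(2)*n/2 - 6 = (n - 2*sqrt(2))*(n + 3*sqrt(2)/2)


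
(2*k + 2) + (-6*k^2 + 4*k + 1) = -6*k^2 + 6*k + 3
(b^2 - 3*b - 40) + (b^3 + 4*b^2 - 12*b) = b^3 + 5*b^2 - 15*b - 40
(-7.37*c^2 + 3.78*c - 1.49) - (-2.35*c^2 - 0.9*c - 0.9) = -5.02*c^2 + 4.68*c - 0.59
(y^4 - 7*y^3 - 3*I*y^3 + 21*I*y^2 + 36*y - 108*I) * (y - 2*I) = y^5 - 7*y^4 - 5*I*y^4 - 6*y^3 + 35*I*y^3 + 78*y^2 - 180*I*y - 216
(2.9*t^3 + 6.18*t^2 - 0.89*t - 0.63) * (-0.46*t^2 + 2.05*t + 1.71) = -1.334*t^5 + 3.1022*t^4 + 18.0374*t^3 + 9.0331*t^2 - 2.8134*t - 1.0773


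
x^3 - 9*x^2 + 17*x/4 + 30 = (x - 8)*(x - 5/2)*(x + 3/2)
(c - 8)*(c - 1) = c^2 - 9*c + 8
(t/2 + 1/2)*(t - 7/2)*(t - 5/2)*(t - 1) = t^4/2 - 3*t^3 + 31*t^2/8 + 3*t - 35/8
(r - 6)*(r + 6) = r^2 - 36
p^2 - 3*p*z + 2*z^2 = (p - 2*z)*(p - z)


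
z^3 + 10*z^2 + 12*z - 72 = (z - 2)*(z + 6)^2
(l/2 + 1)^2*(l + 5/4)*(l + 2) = l^4/4 + 29*l^3/16 + 39*l^2/8 + 23*l/4 + 5/2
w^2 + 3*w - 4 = (w - 1)*(w + 4)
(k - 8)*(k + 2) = k^2 - 6*k - 16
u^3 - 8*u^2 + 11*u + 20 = (u - 5)*(u - 4)*(u + 1)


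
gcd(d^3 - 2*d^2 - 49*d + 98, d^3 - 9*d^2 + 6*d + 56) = d - 7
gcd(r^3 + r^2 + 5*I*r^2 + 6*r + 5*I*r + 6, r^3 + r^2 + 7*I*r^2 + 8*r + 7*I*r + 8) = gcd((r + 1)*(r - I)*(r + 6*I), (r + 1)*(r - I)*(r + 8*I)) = r^2 + r*(1 - I) - I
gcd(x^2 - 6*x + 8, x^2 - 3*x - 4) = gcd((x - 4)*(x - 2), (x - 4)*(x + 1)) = x - 4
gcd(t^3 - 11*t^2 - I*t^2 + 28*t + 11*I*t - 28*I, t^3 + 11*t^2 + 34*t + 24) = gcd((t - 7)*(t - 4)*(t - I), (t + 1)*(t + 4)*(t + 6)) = 1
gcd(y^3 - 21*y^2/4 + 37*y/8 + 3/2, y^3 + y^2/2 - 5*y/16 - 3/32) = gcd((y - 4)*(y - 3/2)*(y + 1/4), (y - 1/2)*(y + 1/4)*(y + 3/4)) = y + 1/4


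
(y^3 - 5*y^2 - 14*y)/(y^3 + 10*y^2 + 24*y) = (y^2 - 5*y - 14)/(y^2 + 10*y + 24)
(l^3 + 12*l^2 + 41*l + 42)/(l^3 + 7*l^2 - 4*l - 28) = (l + 3)/(l - 2)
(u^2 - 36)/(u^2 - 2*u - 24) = (u + 6)/(u + 4)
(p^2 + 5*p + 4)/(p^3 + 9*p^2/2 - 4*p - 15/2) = 2*(p + 4)/(2*p^2 + 7*p - 15)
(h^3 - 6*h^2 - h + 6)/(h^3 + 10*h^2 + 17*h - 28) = (h^2 - 5*h - 6)/(h^2 + 11*h + 28)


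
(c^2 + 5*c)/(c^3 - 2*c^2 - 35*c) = 1/(c - 7)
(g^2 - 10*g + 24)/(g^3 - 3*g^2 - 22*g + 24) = (g - 4)/(g^2 + 3*g - 4)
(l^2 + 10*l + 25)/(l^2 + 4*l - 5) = (l + 5)/(l - 1)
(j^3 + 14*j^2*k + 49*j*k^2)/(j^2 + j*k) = (j^2 + 14*j*k + 49*k^2)/(j + k)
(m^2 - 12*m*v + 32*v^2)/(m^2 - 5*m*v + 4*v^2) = (-m + 8*v)/(-m + v)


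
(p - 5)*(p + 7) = p^2 + 2*p - 35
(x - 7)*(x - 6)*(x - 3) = x^3 - 16*x^2 + 81*x - 126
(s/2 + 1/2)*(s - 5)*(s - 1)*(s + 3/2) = s^4/2 - 7*s^3/4 - 17*s^2/4 + 7*s/4 + 15/4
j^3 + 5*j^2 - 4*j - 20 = (j - 2)*(j + 2)*(j + 5)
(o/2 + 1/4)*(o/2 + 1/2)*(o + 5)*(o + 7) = o^4/4 + 27*o^3/8 + 107*o^2/8 + 117*o/8 + 35/8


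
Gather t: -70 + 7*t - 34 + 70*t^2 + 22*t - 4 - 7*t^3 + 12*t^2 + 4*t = -7*t^3 + 82*t^2 + 33*t - 108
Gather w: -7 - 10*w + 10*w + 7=0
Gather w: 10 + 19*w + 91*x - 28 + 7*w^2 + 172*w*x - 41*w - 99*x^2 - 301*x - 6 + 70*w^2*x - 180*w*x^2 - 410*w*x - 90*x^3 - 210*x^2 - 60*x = w^2*(70*x + 7) + w*(-180*x^2 - 238*x - 22) - 90*x^3 - 309*x^2 - 270*x - 24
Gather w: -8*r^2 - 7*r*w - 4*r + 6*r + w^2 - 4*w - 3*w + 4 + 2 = -8*r^2 + 2*r + w^2 + w*(-7*r - 7) + 6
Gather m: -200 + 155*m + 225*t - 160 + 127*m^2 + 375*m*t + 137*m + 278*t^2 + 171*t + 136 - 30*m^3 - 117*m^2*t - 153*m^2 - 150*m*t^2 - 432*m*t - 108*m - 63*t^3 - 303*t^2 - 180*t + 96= -30*m^3 + m^2*(-117*t - 26) + m*(-150*t^2 - 57*t + 184) - 63*t^3 - 25*t^2 + 216*t - 128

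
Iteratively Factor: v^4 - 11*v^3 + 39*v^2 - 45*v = (v)*(v^3 - 11*v^2 + 39*v - 45) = v*(v - 5)*(v^2 - 6*v + 9) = v*(v - 5)*(v - 3)*(v - 3)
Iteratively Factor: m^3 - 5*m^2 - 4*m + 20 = (m - 2)*(m^2 - 3*m - 10) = (m - 2)*(m + 2)*(m - 5)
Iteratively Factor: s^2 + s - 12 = (s + 4)*(s - 3)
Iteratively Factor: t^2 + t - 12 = (t + 4)*(t - 3)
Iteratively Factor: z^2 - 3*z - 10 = (z - 5)*(z + 2)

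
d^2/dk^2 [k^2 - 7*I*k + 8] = 2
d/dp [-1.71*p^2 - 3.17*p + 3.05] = -3.42*p - 3.17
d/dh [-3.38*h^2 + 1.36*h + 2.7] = 1.36 - 6.76*h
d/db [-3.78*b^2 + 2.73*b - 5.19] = 2.73 - 7.56*b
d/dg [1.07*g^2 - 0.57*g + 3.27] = 2.14*g - 0.57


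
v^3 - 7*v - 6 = (v - 3)*(v + 1)*(v + 2)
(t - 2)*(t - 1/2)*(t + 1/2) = t^3 - 2*t^2 - t/4 + 1/2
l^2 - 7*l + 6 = (l - 6)*(l - 1)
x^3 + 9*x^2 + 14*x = x*(x + 2)*(x + 7)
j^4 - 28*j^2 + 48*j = j*(j - 4)*(j - 2)*(j + 6)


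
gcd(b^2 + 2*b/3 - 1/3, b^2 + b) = b + 1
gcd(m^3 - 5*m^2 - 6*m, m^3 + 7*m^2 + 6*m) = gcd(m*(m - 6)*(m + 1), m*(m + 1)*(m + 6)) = m^2 + m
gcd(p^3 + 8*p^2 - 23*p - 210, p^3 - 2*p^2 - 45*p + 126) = p + 7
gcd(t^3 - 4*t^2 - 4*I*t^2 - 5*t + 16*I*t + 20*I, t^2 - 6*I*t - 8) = t - 4*I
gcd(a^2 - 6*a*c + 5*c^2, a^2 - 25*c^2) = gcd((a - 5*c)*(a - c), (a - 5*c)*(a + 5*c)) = a - 5*c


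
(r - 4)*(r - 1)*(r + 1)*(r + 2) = r^4 - 2*r^3 - 9*r^2 + 2*r + 8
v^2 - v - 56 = (v - 8)*(v + 7)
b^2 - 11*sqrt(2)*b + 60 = (b - 6*sqrt(2))*(b - 5*sqrt(2))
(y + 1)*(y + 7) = y^2 + 8*y + 7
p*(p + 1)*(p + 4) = p^3 + 5*p^2 + 4*p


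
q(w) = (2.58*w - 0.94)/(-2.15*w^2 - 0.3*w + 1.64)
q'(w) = (2.58*w - 0.94)*(4.3*w + 0.3)/(-2.15*w^2 - 0.3*w + 1.64)^2 + 2.58/(-2.15*w^2 - 0.3*w + 1.64)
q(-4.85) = 0.28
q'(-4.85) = 0.07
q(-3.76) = 0.39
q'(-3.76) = 0.13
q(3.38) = -0.33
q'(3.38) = 0.09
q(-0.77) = -4.91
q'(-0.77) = 29.11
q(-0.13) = -0.78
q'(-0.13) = 1.69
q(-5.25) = 0.26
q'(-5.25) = 0.06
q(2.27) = -0.49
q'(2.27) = 0.23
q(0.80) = 46.83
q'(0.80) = 7405.69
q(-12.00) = 0.10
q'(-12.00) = 0.01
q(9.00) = -0.13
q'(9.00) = 0.01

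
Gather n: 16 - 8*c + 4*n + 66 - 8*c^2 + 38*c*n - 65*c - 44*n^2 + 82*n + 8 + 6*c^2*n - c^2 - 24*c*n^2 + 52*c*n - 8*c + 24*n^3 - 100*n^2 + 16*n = -9*c^2 - 81*c + 24*n^3 + n^2*(-24*c - 144) + n*(6*c^2 + 90*c + 102) + 90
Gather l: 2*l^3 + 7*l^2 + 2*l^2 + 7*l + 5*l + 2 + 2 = 2*l^3 + 9*l^2 + 12*l + 4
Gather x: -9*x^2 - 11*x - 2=-9*x^2 - 11*x - 2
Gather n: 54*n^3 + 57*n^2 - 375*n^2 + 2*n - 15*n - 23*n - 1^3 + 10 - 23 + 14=54*n^3 - 318*n^2 - 36*n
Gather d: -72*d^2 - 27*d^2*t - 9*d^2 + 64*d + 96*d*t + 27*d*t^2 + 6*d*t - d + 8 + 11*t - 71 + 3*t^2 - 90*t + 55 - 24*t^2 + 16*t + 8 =d^2*(-27*t - 81) + d*(27*t^2 + 102*t + 63) - 21*t^2 - 63*t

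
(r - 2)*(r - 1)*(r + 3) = r^3 - 7*r + 6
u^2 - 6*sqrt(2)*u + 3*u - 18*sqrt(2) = (u + 3)*(u - 6*sqrt(2))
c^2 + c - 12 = (c - 3)*(c + 4)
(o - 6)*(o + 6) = o^2 - 36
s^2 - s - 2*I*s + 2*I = (s - 1)*(s - 2*I)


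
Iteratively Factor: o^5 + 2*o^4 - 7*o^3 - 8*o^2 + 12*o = (o + 3)*(o^4 - o^3 - 4*o^2 + 4*o) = (o - 2)*(o + 3)*(o^3 + o^2 - 2*o) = o*(o - 2)*(o + 3)*(o^2 + o - 2) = o*(o - 2)*(o - 1)*(o + 3)*(o + 2)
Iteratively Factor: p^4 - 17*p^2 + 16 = (p + 1)*(p^3 - p^2 - 16*p + 16) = (p + 1)*(p + 4)*(p^2 - 5*p + 4) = (p - 4)*(p + 1)*(p + 4)*(p - 1)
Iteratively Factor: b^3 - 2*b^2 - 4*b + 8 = (b + 2)*(b^2 - 4*b + 4) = (b - 2)*(b + 2)*(b - 2)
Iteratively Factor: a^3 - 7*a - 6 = (a + 2)*(a^2 - 2*a - 3) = (a + 1)*(a + 2)*(a - 3)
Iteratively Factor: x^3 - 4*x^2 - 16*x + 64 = (x - 4)*(x^2 - 16) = (x - 4)^2*(x + 4)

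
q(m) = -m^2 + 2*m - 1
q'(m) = 2 - 2*m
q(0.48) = -0.27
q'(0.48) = 1.04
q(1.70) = -0.49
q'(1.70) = -1.40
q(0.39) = -0.37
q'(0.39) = 1.22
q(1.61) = -0.37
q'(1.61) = -1.22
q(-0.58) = -2.50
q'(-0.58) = 3.16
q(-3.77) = -22.75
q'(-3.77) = 9.54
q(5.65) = -21.62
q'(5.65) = -9.30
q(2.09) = -1.19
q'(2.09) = -2.18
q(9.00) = -64.00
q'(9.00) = -16.00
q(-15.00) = -256.00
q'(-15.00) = 32.00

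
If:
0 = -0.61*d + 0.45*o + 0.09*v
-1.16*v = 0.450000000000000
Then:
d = 0.737704918032787*o - 0.0572357263990955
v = -0.39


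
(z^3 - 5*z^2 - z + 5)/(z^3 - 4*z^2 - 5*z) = (z - 1)/z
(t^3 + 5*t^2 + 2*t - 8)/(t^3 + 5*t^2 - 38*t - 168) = (t^2 + t - 2)/(t^2 + t - 42)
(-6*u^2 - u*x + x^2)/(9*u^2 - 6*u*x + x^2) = (2*u + x)/(-3*u + x)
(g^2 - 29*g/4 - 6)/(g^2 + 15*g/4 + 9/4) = (g - 8)/(g + 3)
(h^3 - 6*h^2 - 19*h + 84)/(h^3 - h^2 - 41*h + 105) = (h^2 - 3*h - 28)/(h^2 + 2*h - 35)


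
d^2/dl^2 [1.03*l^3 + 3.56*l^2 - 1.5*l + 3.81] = 6.18*l + 7.12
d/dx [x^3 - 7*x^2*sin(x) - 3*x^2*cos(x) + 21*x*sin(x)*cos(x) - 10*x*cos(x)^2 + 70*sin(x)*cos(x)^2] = 3*x^2*sin(x) - 7*x^2*cos(x) + 3*x^2 - 14*x*sin(x) + 10*x*sin(2*x) - 6*x*cos(x) + 21*x*cos(2*x) + 21*sin(2*x)/2 + 35*cos(x)/2 - 5*cos(2*x) + 105*cos(3*x)/2 - 5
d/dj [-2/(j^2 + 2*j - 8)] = 4*(j + 1)/(j^2 + 2*j - 8)^2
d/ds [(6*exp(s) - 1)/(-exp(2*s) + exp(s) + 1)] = (6*exp(2*s) - 2*exp(s) + 7)*exp(s)/(exp(4*s) - 2*exp(3*s) - exp(2*s) + 2*exp(s) + 1)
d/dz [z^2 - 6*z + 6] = 2*z - 6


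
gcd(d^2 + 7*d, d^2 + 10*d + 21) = d + 7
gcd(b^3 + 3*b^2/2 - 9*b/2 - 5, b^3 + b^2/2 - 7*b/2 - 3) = b^2 - b - 2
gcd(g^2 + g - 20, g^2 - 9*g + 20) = g - 4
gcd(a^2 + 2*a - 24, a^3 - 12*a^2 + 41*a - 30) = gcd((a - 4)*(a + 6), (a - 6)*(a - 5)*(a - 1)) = 1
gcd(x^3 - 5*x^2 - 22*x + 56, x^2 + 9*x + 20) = x + 4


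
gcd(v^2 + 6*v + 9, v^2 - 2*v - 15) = v + 3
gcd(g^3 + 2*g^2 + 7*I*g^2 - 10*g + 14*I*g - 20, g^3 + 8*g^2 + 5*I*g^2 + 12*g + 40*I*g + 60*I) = g^2 + g*(2 + 5*I) + 10*I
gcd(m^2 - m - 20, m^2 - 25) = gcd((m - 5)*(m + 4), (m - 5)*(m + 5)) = m - 5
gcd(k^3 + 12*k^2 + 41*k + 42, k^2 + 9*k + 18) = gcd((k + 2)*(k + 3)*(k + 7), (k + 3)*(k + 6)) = k + 3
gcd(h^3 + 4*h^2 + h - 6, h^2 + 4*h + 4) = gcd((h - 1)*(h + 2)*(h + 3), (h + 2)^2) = h + 2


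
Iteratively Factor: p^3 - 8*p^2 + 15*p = (p)*(p^2 - 8*p + 15) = p*(p - 5)*(p - 3)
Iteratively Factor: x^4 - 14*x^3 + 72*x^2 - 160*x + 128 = (x - 4)*(x^3 - 10*x^2 + 32*x - 32) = (x - 4)^2*(x^2 - 6*x + 8) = (x - 4)^2*(x - 2)*(x - 4)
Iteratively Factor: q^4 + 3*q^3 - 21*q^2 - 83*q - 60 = (q - 5)*(q^3 + 8*q^2 + 19*q + 12) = (q - 5)*(q + 3)*(q^2 + 5*q + 4) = (q - 5)*(q + 3)*(q + 4)*(q + 1)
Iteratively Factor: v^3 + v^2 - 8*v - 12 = (v + 2)*(v^2 - v - 6) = (v + 2)^2*(v - 3)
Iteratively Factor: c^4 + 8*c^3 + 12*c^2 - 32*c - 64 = (c + 4)*(c^3 + 4*c^2 - 4*c - 16) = (c - 2)*(c + 4)*(c^2 + 6*c + 8) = (c - 2)*(c + 2)*(c + 4)*(c + 4)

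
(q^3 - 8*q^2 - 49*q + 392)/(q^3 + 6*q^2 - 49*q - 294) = (q - 8)/(q + 6)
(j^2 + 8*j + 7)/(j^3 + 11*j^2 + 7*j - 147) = (j + 1)/(j^2 + 4*j - 21)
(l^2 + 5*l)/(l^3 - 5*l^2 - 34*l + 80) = l/(l^2 - 10*l + 16)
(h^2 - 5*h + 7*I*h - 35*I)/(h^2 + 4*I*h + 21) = (h - 5)/(h - 3*I)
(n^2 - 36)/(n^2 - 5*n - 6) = (n + 6)/(n + 1)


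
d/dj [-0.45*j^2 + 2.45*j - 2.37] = 2.45 - 0.9*j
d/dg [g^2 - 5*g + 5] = 2*g - 5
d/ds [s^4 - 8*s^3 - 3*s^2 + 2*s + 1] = 4*s^3 - 24*s^2 - 6*s + 2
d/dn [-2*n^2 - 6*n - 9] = -4*n - 6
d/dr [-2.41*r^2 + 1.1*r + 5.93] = 1.1 - 4.82*r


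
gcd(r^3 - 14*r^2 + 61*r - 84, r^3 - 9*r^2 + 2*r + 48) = r - 3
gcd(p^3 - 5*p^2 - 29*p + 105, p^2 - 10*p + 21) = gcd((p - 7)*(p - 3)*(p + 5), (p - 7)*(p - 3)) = p^2 - 10*p + 21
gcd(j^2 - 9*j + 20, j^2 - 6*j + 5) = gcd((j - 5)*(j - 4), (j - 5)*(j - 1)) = j - 5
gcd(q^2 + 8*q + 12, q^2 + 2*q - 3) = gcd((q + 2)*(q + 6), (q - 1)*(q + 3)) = 1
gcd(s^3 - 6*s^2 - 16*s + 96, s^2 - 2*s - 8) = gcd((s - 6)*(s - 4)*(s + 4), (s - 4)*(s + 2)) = s - 4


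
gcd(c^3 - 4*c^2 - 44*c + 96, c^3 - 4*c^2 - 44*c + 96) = c^3 - 4*c^2 - 44*c + 96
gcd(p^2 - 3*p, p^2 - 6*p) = p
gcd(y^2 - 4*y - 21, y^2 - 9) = y + 3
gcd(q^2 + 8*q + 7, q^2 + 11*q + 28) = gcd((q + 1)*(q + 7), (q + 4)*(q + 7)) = q + 7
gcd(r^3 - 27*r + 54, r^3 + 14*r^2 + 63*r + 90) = r + 6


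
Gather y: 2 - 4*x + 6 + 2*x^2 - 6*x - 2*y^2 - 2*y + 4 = 2*x^2 - 10*x - 2*y^2 - 2*y + 12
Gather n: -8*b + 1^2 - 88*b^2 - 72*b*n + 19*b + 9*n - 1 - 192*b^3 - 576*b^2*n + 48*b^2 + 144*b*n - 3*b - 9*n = -192*b^3 - 40*b^2 + 8*b + n*(-576*b^2 + 72*b)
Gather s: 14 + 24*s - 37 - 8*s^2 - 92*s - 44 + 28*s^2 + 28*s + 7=20*s^2 - 40*s - 60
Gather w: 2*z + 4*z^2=4*z^2 + 2*z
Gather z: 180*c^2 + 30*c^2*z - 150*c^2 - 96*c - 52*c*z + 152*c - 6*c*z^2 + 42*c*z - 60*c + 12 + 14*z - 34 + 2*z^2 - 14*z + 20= 30*c^2 - 4*c + z^2*(2 - 6*c) + z*(30*c^2 - 10*c) - 2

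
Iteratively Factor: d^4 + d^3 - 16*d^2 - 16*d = (d + 1)*(d^3 - 16*d) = (d - 4)*(d + 1)*(d^2 + 4*d) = (d - 4)*(d + 1)*(d + 4)*(d)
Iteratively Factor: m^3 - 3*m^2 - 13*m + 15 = (m + 3)*(m^2 - 6*m + 5) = (m - 5)*(m + 3)*(m - 1)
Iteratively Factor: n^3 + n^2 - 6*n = (n - 2)*(n^2 + 3*n) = n*(n - 2)*(n + 3)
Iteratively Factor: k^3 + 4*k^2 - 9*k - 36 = (k - 3)*(k^2 + 7*k + 12) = (k - 3)*(k + 4)*(k + 3)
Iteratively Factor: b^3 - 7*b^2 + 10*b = (b - 2)*(b^2 - 5*b) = b*(b - 2)*(b - 5)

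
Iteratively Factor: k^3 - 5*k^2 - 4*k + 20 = (k - 5)*(k^2 - 4) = (k - 5)*(k - 2)*(k + 2)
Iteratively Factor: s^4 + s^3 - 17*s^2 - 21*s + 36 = (s - 1)*(s^3 + 2*s^2 - 15*s - 36) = (s - 4)*(s - 1)*(s^2 + 6*s + 9) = (s - 4)*(s - 1)*(s + 3)*(s + 3)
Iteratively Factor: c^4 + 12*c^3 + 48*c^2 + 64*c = (c + 4)*(c^3 + 8*c^2 + 16*c) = (c + 4)^2*(c^2 + 4*c) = (c + 4)^3*(c)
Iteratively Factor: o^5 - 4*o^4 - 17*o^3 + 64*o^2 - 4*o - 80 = (o + 4)*(o^4 - 8*o^3 + 15*o^2 + 4*o - 20) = (o - 5)*(o + 4)*(o^3 - 3*o^2 + 4) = (o - 5)*(o - 2)*(o + 4)*(o^2 - o - 2) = (o - 5)*(o - 2)^2*(o + 4)*(o + 1)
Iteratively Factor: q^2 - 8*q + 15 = (q - 5)*(q - 3)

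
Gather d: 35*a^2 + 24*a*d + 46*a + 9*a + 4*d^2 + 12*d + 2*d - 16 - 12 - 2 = 35*a^2 + 55*a + 4*d^2 + d*(24*a + 14) - 30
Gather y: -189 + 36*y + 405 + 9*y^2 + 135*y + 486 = 9*y^2 + 171*y + 702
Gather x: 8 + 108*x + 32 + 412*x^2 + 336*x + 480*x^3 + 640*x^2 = 480*x^3 + 1052*x^2 + 444*x + 40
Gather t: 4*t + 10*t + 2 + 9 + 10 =14*t + 21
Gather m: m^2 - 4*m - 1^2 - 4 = m^2 - 4*m - 5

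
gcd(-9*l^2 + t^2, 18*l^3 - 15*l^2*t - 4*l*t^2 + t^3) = 3*l + t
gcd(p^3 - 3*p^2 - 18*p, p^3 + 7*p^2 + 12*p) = p^2 + 3*p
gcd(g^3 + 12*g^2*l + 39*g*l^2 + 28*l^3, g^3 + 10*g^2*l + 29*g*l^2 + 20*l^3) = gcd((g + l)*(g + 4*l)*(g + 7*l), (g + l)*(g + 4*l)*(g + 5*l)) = g^2 + 5*g*l + 4*l^2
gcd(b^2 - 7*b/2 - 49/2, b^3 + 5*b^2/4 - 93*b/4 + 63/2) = 1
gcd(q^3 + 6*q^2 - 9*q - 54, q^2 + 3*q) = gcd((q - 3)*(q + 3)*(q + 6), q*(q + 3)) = q + 3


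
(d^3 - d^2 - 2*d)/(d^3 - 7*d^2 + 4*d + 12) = d/(d - 6)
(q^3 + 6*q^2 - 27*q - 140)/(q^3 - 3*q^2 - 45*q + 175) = (q + 4)/(q - 5)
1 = 1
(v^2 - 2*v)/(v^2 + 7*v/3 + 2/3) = 3*v*(v - 2)/(3*v^2 + 7*v + 2)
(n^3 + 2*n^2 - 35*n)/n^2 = n + 2 - 35/n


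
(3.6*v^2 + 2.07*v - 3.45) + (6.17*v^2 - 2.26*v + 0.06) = 9.77*v^2 - 0.19*v - 3.39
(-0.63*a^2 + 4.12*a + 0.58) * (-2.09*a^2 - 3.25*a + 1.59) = 1.3167*a^4 - 6.5633*a^3 - 15.6039*a^2 + 4.6658*a + 0.9222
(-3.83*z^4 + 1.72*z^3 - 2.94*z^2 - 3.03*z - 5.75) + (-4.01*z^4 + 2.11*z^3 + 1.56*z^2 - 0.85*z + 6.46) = -7.84*z^4 + 3.83*z^3 - 1.38*z^2 - 3.88*z + 0.71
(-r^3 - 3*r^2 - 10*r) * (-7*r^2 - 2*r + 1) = 7*r^5 + 23*r^4 + 75*r^3 + 17*r^2 - 10*r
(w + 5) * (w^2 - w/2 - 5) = w^3 + 9*w^2/2 - 15*w/2 - 25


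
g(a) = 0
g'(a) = 0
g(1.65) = 0.00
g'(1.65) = 0.00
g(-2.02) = 0.00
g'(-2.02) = 0.00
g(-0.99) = 0.00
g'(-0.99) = 0.00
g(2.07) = 0.00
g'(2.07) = 0.00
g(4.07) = 0.00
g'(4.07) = 0.00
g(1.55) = 0.00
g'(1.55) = 0.00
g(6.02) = 0.00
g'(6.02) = 0.00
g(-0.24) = 0.00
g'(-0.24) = 0.00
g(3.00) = 0.00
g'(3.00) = 0.00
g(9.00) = 0.00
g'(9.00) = 0.00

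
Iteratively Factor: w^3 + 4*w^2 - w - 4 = (w + 1)*(w^2 + 3*w - 4) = (w + 1)*(w + 4)*(w - 1)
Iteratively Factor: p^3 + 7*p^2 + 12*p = (p + 3)*(p^2 + 4*p) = (p + 3)*(p + 4)*(p)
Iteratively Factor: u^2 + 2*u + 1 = (u + 1)*(u + 1)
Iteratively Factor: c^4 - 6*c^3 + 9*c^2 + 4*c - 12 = (c - 3)*(c^3 - 3*c^2 + 4) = (c - 3)*(c - 2)*(c^2 - c - 2) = (c - 3)*(c - 2)^2*(c + 1)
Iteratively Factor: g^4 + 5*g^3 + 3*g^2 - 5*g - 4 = (g + 1)*(g^3 + 4*g^2 - g - 4) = (g - 1)*(g + 1)*(g^2 + 5*g + 4) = (g - 1)*(g + 1)^2*(g + 4)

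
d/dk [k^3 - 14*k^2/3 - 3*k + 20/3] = 3*k^2 - 28*k/3 - 3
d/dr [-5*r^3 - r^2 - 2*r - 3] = -15*r^2 - 2*r - 2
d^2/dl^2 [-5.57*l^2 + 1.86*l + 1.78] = -11.1400000000000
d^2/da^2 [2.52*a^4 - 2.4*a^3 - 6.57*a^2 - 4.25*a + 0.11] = 30.24*a^2 - 14.4*a - 13.14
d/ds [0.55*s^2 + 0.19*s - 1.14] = 1.1*s + 0.19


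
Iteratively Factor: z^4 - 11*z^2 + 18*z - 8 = (z + 4)*(z^3 - 4*z^2 + 5*z - 2) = (z - 2)*(z + 4)*(z^2 - 2*z + 1) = (z - 2)*(z - 1)*(z + 4)*(z - 1)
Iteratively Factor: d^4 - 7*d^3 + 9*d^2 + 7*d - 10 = (d - 1)*(d^3 - 6*d^2 + 3*d + 10) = (d - 1)*(d + 1)*(d^2 - 7*d + 10) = (d - 2)*(d - 1)*(d + 1)*(d - 5)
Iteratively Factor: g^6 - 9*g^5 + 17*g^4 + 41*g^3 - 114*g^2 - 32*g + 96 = (g + 2)*(g^5 - 11*g^4 + 39*g^3 - 37*g^2 - 40*g + 48) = (g - 4)*(g + 2)*(g^4 - 7*g^3 + 11*g^2 + 7*g - 12) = (g - 4)*(g - 3)*(g + 2)*(g^3 - 4*g^2 - g + 4) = (g - 4)*(g - 3)*(g + 1)*(g + 2)*(g^2 - 5*g + 4) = (g - 4)*(g - 3)*(g - 1)*(g + 1)*(g + 2)*(g - 4)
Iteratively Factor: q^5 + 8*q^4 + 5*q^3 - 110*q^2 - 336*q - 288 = (q + 3)*(q^4 + 5*q^3 - 10*q^2 - 80*q - 96) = (q - 4)*(q + 3)*(q^3 + 9*q^2 + 26*q + 24) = (q - 4)*(q + 3)^2*(q^2 + 6*q + 8) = (q - 4)*(q + 2)*(q + 3)^2*(q + 4)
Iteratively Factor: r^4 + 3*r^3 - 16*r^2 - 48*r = (r)*(r^3 + 3*r^2 - 16*r - 48) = r*(r - 4)*(r^2 + 7*r + 12) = r*(r - 4)*(r + 4)*(r + 3)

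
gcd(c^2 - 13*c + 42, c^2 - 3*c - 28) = c - 7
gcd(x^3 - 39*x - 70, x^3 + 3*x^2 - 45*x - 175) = x^2 - 2*x - 35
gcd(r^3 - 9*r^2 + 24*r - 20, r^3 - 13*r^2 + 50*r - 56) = r - 2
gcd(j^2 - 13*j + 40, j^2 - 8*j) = j - 8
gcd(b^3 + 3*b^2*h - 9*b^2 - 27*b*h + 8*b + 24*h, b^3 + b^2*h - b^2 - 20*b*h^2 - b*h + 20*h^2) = b - 1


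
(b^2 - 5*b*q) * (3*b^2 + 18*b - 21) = 3*b^4 - 15*b^3*q + 18*b^3 - 90*b^2*q - 21*b^2 + 105*b*q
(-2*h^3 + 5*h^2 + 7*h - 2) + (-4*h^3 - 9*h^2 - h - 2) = -6*h^3 - 4*h^2 + 6*h - 4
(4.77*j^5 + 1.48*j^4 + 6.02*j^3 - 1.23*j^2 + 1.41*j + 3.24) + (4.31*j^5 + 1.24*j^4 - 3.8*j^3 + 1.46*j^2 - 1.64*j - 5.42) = 9.08*j^5 + 2.72*j^4 + 2.22*j^3 + 0.23*j^2 - 0.23*j - 2.18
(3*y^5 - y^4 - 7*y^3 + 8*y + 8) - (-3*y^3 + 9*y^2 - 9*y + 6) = 3*y^5 - y^4 - 4*y^3 - 9*y^2 + 17*y + 2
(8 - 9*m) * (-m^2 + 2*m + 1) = 9*m^3 - 26*m^2 + 7*m + 8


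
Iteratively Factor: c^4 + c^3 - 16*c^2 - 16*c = (c)*(c^3 + c^2 - 16*c - 16) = c*(c + 4)*(c^2 - 3*c - 4) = c*(c + 1)*(c + 4)*(c - 4)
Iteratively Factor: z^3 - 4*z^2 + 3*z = (z - 1)*(z^2 - 3*z) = z*(z - 1)*(z - 3)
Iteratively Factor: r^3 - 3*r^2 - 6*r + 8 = (r - 4)*(r^2 + r - 2) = (r - 4)*(r - 1)*(r + 2)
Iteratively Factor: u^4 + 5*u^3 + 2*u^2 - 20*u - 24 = (u + 2)*(u^3 + 3*u^2 - 4*u - 12) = (u + 2)*(u + 3)*(u^2 - 4) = (u + 2)^2*(u + 3)*(u - 2)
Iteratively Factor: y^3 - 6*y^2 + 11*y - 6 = (y - 1)*(y^2 - 5*y + 6) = (y - 3)*(y - 1)*(y - 2)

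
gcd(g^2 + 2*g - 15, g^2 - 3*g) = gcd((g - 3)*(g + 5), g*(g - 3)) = g - 3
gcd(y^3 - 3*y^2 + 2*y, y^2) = y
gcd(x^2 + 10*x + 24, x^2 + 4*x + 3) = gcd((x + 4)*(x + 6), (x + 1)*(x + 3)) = 1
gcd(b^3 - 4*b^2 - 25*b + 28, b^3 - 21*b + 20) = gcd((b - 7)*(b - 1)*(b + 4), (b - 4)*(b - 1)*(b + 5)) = b - 1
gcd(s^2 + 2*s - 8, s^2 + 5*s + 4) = s + 4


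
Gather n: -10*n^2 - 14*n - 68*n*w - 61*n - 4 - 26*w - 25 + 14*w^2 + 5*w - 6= -10*n^2 + n*(-68*w - 75) + 14*w^2 - 21*w - 35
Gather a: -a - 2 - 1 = -a - 3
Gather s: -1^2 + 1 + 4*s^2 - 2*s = 4*s^2 - 2*s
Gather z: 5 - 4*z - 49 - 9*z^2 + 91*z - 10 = -9*z^2 + 87*z - 54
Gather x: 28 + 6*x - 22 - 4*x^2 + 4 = -4*x^2 + 6*x + 10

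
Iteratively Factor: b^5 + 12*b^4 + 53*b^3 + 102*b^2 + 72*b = (b + 2)*(b^4 + 10*b^3 + 33*b^2 + 36*b) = b*(b + 2)*(b^3 + 10*b^2 + 33*b + 36) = b*(b + 2)*(b + 3)*(b^2 + 7*b + 12) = b*(b + 2)*(b + 3)*(b + 4)*(b + 3)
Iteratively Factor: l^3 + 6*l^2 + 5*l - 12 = (l - 1)*(l^2 + 7*l + 12) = (l - 1)*(l + 4)*(l + 3)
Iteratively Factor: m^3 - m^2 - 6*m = (m - 3)*(m^2 + 2*m) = (m - 3)*(m + 2)*(m)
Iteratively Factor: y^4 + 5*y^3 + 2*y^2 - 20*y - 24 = (y + 2)*(y^3 + 3*y^2 - 4*y - 12) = (y + 2)*(y + 3)*(y^2 - 4) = (y + 2)^2*(y + 3)*(y - 2)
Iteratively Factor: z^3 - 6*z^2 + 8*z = (z - 4)*(z^2 - 2*z) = (z - 4)*(z - 2)*(z)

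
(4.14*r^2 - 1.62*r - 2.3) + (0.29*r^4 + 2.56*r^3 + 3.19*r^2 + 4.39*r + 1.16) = 0.29*r^4 + 2.56*r^3 + 7.33*r^2 + 2.77*r - 1.14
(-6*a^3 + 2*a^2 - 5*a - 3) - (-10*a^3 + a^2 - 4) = 4*a^3 + a^2 - 5*a + 1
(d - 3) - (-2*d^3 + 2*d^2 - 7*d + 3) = 2*d^3 - 2*d^2 + 8*d - 6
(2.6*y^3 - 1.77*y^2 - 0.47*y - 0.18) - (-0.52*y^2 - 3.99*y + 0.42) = 2.6*y^3 - 1.25*y^2 + 3.52*y - 0.6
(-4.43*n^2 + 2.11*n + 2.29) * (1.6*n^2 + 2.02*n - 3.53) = -7.088*n^4 - 5.5726*n^3 + 23.5641*n^2 - 2.8225*n - 8.0837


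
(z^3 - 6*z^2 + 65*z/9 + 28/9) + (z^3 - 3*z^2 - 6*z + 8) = 2*z^3 - 9*z^2 + 11*z/9 + 100/9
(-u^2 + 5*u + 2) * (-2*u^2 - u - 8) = 2*u^4 - 9*u^3 - u^2 - 42*u - 16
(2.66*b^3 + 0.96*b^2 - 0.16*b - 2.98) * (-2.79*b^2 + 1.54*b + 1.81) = -7.4214*b^5 + 1.418*b^4 + 6.7394*b^3 + 9.8054*b^2 - 4.8788*b - 5.3938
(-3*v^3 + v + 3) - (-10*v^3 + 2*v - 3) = 7*v^3 - v + 6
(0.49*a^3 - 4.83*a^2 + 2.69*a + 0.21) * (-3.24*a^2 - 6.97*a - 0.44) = -1.5876*a^5 + 12.2339*a^4 + 24.7339*a^3 - 17.3045*a^2 - 2.6473*a - 0.0924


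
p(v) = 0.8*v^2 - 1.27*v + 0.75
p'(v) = 1.6*v - 1.27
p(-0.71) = 2.05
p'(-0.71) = -2.41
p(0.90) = 0.26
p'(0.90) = 0.17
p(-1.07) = 3.02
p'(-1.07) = -2.98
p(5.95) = 21.52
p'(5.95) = 8.25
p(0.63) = 0.27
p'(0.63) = -0.26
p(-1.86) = 5.88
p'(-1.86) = -4.25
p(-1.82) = 5.71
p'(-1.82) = -4.18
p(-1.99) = 6.45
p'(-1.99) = -4.45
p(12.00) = 100.71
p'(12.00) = 17.93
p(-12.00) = 131.19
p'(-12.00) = -20.47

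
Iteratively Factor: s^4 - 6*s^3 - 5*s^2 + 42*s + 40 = (s - 5)*(s^3 - s^2 - 10*s - 8) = (s - 5)*(s + 2)*(s^2 - 3*s - 4) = (s - 5)*(s + 1)*(s + 2)*(s - 4)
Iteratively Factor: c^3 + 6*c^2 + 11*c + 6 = (c + 2)*(c^2 + 4*c + 3) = (c + 2)*(c + 3)*(c + 1)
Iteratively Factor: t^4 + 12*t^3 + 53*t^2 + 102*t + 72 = (t + 3)*(t^3 + 9*t^2 + 26*t + 24) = (t + 3)*(t + 4)*(t^2 + 5*t + 6) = (t + 2)*(t + 3)*(t + 4)*(t + 3)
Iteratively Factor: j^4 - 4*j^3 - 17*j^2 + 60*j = (j - 5)*(j^3 + j^2 - 12*j) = (j - 5)*(j + 4)*(j^2 - 3*j) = j*(j - 5)*(j + 4)*(j - 3)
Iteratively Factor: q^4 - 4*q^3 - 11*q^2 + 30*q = (q - 2)*(q^3 - 2*q^2 - 15*q) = (q - 2)*(q + 3)*(q^2 - 5*q) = q*(q - 2)*(q + 3)*(q - 5)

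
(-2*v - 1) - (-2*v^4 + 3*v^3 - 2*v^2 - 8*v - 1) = 2*v^4 - 3*v^3 + 2*v^2 + 6*v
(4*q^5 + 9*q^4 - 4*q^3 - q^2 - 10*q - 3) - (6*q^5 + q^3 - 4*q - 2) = -2*q^5 + 9*q^4 - 5*q^3 - q^2 - 6*q - 1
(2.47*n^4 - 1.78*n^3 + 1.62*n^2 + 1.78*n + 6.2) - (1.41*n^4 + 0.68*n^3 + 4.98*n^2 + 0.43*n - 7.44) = 1.06*n^4 - 2.46*n^3 - 3.36*n^2 + 1.35*n + 13.64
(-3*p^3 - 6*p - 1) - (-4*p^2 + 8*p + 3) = -3*p^3 + 4*p^2 - 14*p - 4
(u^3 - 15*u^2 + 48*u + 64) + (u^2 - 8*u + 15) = u^3 - 14*u^2 + 40*u + 79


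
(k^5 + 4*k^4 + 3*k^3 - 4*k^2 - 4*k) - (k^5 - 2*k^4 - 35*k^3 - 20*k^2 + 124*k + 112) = 6*k^4 + 38*k^3 + 16*k^2 - 128*k - 112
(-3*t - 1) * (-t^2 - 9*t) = 3*t^3 + 28*t^2 + 9*t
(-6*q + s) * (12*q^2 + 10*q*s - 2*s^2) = -72*q^3 - 48*q^2*s + 22*q*s^2 - 2*s^3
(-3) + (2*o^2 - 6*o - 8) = 2*o^2 - 6*o - 11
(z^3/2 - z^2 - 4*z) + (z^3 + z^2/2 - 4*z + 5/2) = 3*z^3/2 - z^2/2 - 8*z + 5/2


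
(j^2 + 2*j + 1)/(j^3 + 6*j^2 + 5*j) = (j + 1)/(j*(j + 5))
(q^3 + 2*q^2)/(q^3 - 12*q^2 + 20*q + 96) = q^2/(q^2 - 14*q + 48)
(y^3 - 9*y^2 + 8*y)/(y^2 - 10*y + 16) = y*(y - 1)/(y - 2)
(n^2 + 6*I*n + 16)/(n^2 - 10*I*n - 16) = (n + 8*I)/(n - 8*I)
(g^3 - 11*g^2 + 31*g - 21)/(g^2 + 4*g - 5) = (g^2 - 10*g + 21)/(g + 5)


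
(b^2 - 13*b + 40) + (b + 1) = b^2 - 12*b + 41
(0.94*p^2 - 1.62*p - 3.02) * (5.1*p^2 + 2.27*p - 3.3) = 4.794*p^4 - 6.1282*p^3 - 22.1814*p^2 - 1.5094*p + 9.966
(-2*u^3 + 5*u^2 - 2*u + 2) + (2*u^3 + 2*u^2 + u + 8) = 7*u^2 - u + 10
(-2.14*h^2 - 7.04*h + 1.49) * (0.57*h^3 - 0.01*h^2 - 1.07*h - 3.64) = -1.2198*h^5 - 3.9914*h^4 + 3.2095*h^3 + 15.3075*h^2 + 24.0313*h - 5.4236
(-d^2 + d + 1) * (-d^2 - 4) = d^4 - d^3 + 3*d^2 - 4*d - 4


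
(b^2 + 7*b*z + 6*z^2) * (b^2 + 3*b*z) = b^4 + 10*b^3*z + 27*b^2*z^2 + 18*b*z^3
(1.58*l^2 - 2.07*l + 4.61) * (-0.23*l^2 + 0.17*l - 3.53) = -0.3634*l^4 + 0.7447*l^3 - 6.9896*l^2 + 8.0908*l - 16.2733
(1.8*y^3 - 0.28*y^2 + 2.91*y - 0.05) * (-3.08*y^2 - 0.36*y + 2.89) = -5.544*y^5 + 0.2144*y^4 - 3.66*y^3 - 1.7028*y^2 + 8.4279*y - 0.1445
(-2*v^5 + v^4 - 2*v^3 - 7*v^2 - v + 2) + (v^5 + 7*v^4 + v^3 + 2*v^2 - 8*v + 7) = -v^5 + 8*v^4 - v^3 - 5*v^2 - 9*v + 9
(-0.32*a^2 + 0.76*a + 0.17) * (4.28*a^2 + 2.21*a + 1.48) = -1.3696*a^4 + 2.5456*a^3 + 1.9336*a^2 + 1.5005*a + 0.2516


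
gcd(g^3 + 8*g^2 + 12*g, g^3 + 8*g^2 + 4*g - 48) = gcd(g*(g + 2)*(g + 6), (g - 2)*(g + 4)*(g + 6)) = g + 6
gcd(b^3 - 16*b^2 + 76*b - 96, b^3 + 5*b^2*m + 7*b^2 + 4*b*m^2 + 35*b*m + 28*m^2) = 1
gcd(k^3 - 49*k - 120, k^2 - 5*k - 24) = k^2 - 5*k - 24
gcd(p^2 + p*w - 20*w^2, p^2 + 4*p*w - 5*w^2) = p + 5*w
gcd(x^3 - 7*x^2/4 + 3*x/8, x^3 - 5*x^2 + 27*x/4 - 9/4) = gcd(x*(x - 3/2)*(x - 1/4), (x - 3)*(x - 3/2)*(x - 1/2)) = x - 3/2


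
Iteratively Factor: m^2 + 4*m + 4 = (m + 2)*(m + 2)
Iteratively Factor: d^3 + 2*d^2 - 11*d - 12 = (d + 4)*(d^2 - 2*d - 3) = (d + 1)*(d + 4)*(d - 3)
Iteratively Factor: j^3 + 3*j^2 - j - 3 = (j + 3)*(j^2 - 1) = (j + 1)*(j + 3)*(j - 1)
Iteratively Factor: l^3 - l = (l)*(l^2 - 1) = l*(l - 1)*(l + 1)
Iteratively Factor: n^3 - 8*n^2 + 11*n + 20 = (n + 1)*(n^2 - 9*n + 20) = (n - 4)*(n + 1)*(n - 5)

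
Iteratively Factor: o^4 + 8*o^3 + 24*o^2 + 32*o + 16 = (o + 2)*(o^3 + 6*o^2 + 12*o + 8) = (o + 2)^2*(o^2 + 4*o + 4) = (o + 2)^3*(o + 2)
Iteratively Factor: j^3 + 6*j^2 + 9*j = (j + 3)*(j^2 + 3*j) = (j + 3)^2*(j)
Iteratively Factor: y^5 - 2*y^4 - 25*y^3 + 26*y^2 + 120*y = (y - 3)*(y^4 + y^3 - 22*y^2 - 40*y) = (y - 5)*(y - 3)*(y^3 + 6*y^2 + 8*y) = (y - 5)*(y - 3)*(y + 2)*(y^2 + 4*y) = y*(y - 5)*(y - 3)*(y + 2)*(y + 4)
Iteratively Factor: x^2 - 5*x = (x)*(x - 5)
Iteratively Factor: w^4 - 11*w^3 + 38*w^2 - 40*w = (w - 2)*(w^3 - 9*w^2 + 20*w) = w*(w - 2)*(w^2 - 9*w + 20) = w*(w - 5)*(w - 2)*(w - 4)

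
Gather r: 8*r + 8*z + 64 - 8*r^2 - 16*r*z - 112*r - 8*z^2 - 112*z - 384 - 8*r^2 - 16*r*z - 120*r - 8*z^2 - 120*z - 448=-16*r^2 + r*(-32*z - 224) - 16*z^2 - 224*z - 768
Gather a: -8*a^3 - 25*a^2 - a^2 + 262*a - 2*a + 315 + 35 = -8*a^3 - 26*a^2 + 260*a + 350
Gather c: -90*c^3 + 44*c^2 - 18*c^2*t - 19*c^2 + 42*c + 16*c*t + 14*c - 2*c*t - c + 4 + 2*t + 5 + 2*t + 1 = -90*c^3 + c^2*(25 - 18*t) + c*(14*t + 55) + 4*t + 10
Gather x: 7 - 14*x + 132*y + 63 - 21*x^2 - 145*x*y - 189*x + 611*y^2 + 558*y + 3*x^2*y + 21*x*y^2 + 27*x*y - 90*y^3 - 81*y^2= x^2*(3*y - 21) + x*(21*y^2 - 118*y - 203) - 90*y^3 + 530*y^2 + 690*y + 70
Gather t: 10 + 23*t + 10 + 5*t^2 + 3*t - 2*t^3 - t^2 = -2*t^3 + 4*t^2 + 26*t + 20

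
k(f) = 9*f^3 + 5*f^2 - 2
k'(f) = 27*f^2 + 10*f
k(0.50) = 0.38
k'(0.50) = 11.75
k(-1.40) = -16.90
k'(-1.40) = 38.92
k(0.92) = 9.24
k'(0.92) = 32.05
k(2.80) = 234.77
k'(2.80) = 239.68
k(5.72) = 1845.94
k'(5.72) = 940.60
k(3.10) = 314.17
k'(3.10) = 290.47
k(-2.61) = -127.96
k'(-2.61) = 157.83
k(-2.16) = -69.37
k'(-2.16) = 104.37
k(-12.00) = -14834.00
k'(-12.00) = 3768.00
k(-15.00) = -29252.00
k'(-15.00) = 5925.00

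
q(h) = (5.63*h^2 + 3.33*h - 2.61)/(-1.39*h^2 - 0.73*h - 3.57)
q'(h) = (2.78*h + 0.73)*(5.63*h^2 + 3.33*h - 2.61)/(-1.39*h^2 - 0.73*h - 3.57)^2 + (11.26*h + 3.33)/(-1.39*h^2 - 0.73*h - 3.57) = (0.518800000000001*h^2 - 47.454*h - 13.7934)/(1.9321*h^4 + 2.0294*h^3 + 10.4575*h^2 + 5.2122*h + 12.7449)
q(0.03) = 0.70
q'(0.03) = -1.18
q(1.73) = -2.22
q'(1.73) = -1.17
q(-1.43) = -0.77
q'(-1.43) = 1.91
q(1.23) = -1.52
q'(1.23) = -1.65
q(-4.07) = -3.26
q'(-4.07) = 0.34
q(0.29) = 0.30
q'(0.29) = -1.81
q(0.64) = -0.40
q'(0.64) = -2.07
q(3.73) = -3.44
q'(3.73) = -0.28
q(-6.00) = -3.66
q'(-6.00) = 0.12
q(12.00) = -3.99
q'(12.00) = -0.01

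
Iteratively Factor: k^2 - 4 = (k + 2)*(k - 2)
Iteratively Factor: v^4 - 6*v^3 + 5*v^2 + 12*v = (v)*(v^3 - 6*v^2 + 5*v + 12) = v*(v - 3)*(v^2 - 3*v - 4) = v*(v - 3)*(v + 1)*(v - 4)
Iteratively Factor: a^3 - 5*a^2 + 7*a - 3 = (a - 1)*(a^2 - 4*a + 3) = (a - 1)^2*(a - 3)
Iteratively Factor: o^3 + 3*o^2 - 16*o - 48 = (o + 4)*(o^2 - o - 12) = (o - 4)*(o + 4)*(o + 3)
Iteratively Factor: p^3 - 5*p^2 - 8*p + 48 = (p - 4)*(p^2 - p - 12) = (p - 4)^2*(p + 3)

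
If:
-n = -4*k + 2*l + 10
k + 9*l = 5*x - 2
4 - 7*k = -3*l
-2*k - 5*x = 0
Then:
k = 5/12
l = -13/36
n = -137/18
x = -1/6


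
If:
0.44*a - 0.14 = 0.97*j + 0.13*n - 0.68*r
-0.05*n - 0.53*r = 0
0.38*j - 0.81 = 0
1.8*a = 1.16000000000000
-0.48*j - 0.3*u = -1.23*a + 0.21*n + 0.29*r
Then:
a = 0.64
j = 2.13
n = -9.91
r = 0.93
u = 5.27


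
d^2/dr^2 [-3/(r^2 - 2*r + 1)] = -18/(r^4 - 4*r^3 + 6*r^2 - 4*r + 1)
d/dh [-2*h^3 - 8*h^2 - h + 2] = -6*h^2 - 16*h - 1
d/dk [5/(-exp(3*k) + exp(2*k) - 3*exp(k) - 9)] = (15*exp(2*k) - 10*exp(k) + 15)*exp(k)/(exp(3*k) - exp(2*k) + 3*exp(k) + 9)^2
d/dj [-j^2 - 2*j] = -2*j - 2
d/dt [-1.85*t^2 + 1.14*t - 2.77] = 1.14 - 3.7*t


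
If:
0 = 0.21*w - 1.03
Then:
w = 4.90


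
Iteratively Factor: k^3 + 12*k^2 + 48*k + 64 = (k + 4)*(k^2 + 8*k + 16) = (k + 4)^2*(k + 4)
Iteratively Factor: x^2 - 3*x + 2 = (x - 2)*(x - 1)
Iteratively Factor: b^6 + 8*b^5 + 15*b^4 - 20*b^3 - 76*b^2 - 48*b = (b + 2)*(b^5 + 6*b^4 + 3*b^3 - 26*b^2 - 24*b) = (b + 2)*(b + 4)*(b^4 + 2*b^3 - 5*b^2 - 6*b) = (b + 1)*(b + 2)*(b + 4)*(b^3 + b^2 - 6*b) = (b - 2)*(b + 1)*(b + 2)*(b + 4)*(b^2 + 3*b) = (b - 2)*(b + 1)*(b + 2)*(b + 3)*(b + 4)*(b)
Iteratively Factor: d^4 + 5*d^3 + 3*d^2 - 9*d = (d)*(d^3 + 5*d^2 + 3*d - 9) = d*(d - 1)*(d^2 + 6*d + 9) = d*(d - 1)*(d + 3)*(d + 3)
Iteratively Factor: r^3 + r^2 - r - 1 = (r + 1)*(r^2 - 1) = (r + 1)^2*(r - 1)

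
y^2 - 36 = (y - 6)*(y + 6)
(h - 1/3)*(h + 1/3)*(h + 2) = h^3 + 2*h^2 - h/9 - 2/9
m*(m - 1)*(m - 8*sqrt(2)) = m^3 - 8*sqrt(2)*m^2 - m^2 + 8*sqrt(2)*m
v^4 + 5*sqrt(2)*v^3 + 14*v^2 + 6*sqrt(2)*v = v*(v + sqrt(2))^2*(v + 3*sqrt(2))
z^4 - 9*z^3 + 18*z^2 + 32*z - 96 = (z - 4)^2*(z - 3)*(z + 2)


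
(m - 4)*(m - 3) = m^2 - 7*m + 12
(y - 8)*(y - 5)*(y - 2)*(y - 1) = y^4 - 16*y^3 + 81*y^2 - 146*y + 80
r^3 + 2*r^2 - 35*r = r*(r - 5)*(r + 7)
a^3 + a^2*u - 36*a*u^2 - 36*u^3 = (a - 6*u)*(a + u)*(a + 6*u)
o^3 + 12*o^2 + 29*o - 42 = (o - 1)*(o + 6)*(o + 7)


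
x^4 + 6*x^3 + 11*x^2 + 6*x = x*(x + 1)*(x + 2)*(x + 3)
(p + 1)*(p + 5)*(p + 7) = p^3 + 13*p^2 + 47*p + 35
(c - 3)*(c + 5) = c^2 + 2*c - 15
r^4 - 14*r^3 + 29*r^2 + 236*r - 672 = (r - 8)*(r - 7)*(r - 3)*(r + 4)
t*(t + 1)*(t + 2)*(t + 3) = t^4 + 6*t^3 + 11*t^2 + 6*t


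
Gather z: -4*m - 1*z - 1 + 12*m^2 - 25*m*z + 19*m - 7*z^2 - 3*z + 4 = 12*m^2 + 15*m - 7*z^2 + z*(-25*m - 4) + 3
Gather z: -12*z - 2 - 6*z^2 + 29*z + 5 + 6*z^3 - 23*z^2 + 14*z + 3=6*z^3 - 29*z^2 + 31*z + 6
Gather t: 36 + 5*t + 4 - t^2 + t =-t^2 + 6*t + 40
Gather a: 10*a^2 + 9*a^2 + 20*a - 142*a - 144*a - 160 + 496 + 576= 19*a^2 - 266*a + 912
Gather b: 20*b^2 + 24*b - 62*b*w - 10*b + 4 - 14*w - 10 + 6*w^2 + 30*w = 20*b^2 + b*(14 - 62*w) + 6*w^2 + 16*w - 6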